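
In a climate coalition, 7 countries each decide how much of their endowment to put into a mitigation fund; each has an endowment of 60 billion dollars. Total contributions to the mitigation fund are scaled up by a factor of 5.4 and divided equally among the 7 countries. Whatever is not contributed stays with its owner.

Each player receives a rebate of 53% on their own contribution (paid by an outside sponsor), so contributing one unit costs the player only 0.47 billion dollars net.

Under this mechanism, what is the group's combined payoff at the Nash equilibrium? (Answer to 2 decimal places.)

2490.60 billion dollars

The effective private return per unit is now (5.4/7) / 0.47 = 1.6413 > 1, so every player's dominant strategy flips to full contribution.
So the Nash equilibrium is full contribution by all 7; the group earns 7 × (60 × 0.53 + 5.4 × 60) = 2490.60.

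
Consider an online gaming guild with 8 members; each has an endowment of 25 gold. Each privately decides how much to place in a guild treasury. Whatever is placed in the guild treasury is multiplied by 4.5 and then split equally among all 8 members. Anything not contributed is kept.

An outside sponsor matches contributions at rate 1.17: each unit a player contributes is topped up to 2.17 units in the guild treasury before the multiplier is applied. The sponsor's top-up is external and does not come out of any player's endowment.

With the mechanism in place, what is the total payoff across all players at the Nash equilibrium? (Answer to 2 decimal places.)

Under the mechanism each unit contributed yields 4.5 × 2.17 / 8 = 1.2206 back to its contributor per unit of net cost, which exceeds 1, making full contribution the dominant choice for everyone.
So the Nash equilibrium is full contribution by all 8; the group earns 4.5 × 2.17 × 200 = 1953.00.

1953.00 gold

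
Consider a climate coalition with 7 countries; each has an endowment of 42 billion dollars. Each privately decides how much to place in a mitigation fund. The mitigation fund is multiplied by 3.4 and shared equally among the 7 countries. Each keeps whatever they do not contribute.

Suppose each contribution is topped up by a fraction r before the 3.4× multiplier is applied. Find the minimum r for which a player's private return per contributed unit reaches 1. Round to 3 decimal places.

With matching at rate r, one contributed unit becomes (1 + r) in the mitigation fund and returns 3.4 × (1 + r) / 7 to the contributor.
Setting this equal to 1: 1 + r = 7/3.4 = 2.0588.
So the minimum matching rate is r = 2.0588 − 1 = 1.059.

1.059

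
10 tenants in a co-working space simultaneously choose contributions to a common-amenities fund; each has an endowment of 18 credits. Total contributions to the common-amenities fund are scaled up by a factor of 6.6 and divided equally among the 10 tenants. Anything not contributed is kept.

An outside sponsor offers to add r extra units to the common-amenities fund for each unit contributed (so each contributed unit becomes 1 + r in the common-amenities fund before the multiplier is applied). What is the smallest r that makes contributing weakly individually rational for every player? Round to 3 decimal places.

With matching at rate r, one contributed unit becomes (1 + r) in the common-amenities fund and returns 6.6 × (1 + r) / 10 to the contributor.
Setting this equal to 1: 1 + r = 10/6.6 = 1.5152.
So the minimum matching rate is r = 1.5152 − 1 = 0.515.

0.515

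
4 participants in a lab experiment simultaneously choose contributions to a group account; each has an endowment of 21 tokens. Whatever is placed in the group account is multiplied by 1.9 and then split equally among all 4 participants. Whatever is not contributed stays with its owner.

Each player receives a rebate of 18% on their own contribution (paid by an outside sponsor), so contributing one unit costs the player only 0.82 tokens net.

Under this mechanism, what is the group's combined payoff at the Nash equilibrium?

84.00 tokens

Even with the mechanism, each unit contributed returns only (1.9/4) / 0.82 = 0.5793 per unit of net cost, so contributing nothing is still dominant.
Everyone keeps their endowment and the group total is 4 × 21 = 84.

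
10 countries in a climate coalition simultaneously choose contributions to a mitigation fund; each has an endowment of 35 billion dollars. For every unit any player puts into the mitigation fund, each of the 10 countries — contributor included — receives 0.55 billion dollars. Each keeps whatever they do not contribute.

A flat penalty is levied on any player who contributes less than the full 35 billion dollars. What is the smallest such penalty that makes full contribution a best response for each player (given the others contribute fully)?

Given the others contribute fully, the best deviation is to contribute 0 (any partial contribution still incurs the fine and gives up units whose private return 0.55 is below 1).
Deviating from 35 to 0 saves 35 billion dollars but forfeits the deviator's share of the drop in the mitigation fund: 0.55 × 35 = 19.25.
So the deviation gain is 35 − 19.25 = 15.75, and the fine must be at least 15.75 billion dollars to wipe it out.

15.75 billion dollars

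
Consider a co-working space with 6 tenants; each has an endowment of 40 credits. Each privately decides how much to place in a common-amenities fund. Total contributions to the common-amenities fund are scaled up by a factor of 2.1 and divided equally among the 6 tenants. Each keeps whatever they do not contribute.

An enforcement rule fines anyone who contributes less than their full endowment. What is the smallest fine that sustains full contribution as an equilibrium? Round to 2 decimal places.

Given the others contribute fully, the best deviation is to contribute 0 (any partial contribution still incurs the fine and gives up units whose private return 0.3500 is below 1).
Deviating from 40 to 0 saves 40 credits but forfeits the deviator's share of the drop in the common-amenities fund: 2.1/6 × 40 = 14.00.
So the deviation gain is 40 − 14.00 = 26.00, and the fine must be at least 26.00 credits to wipe it out.

26.00 credits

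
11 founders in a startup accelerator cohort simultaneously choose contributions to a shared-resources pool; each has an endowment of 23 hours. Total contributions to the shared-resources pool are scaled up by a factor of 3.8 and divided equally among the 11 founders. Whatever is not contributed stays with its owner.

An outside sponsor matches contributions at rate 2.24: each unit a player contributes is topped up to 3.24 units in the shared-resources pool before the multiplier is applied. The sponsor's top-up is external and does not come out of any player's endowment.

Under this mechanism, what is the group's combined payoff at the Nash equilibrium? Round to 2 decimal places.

3114.94 hours

Under the mechanism each unit contributed yields 3.8 × 3.24 / 11 = 1.1193 back to its contributor per unit of net cost, which exceeds 1, making full contribution the dominant choice for everyone.
At the Nash equilibrium everyone contributes 23. Group total payoff = 3.8 × 3.24 × 253 = 3114.94.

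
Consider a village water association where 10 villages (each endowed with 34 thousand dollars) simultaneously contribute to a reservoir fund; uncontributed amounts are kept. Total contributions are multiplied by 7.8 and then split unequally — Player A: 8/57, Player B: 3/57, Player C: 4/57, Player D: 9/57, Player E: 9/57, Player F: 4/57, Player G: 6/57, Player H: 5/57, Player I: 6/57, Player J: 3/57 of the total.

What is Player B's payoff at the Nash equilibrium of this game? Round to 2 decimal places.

A player with share s gets back 7.8·s per unit contributed, so full contribution is dominant for anyone with s > 1/7.8 = 0.1282 and zero contribution is dominant for anyone below.
The shares above 0.1282 belong to Player A, Player D and Player E, contributing 34 each; the remaining 7 contribute 0. Total contributed: 102.
Player B keeps 34 and receives 7.8 × 102 × 3/57 = 41.87 from the reservoir fund, for a payoff of 75.87.

75.87 thousand dollars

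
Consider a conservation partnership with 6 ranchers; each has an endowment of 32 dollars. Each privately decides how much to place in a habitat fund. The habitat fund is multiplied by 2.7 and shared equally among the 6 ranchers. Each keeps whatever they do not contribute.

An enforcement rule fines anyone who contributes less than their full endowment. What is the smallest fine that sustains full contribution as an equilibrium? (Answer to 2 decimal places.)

Given the others contribute fully, the best deviation is to contribute 0 (any partial contribution still incurs the fine and gives up units whose private return 0.4500 is below 1).
Deviating from 32 to 0 saves 32 dollars but forfeits the deviator's share of the drop in the habitat fund: 2.7/6 × 32 = 14.40.
So the deviation gain is 32 − 14.40 = 17.60, and the fine must be at least 17.60 dollars to wipe it out.

17.60 dollars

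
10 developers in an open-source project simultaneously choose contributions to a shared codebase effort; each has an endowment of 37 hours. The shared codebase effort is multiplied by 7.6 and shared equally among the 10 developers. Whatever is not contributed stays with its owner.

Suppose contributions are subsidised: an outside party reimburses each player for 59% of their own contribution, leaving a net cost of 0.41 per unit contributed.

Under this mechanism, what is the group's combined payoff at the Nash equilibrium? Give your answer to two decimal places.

3030.30 hours

With the mechanism, a contributed unit returns (7.6/10) / 0.41 = 1.8537 per unit of net cost to the contributor — now above 1 — so contributing fully is weakly dominant for every player.
At the Nash equilibrium everyone contributes 37. Group total payoff = 10 × (37 × 0.59 + 7.6 × 37) = 3030.30.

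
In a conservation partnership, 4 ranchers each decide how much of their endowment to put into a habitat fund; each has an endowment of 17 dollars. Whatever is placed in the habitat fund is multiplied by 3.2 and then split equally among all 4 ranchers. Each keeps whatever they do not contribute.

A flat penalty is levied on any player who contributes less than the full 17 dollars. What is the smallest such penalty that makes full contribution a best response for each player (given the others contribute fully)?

Given the others contribute fully, the best deviation is to contribute 0 (any partial contribution still incurs the fine and gives up units whose private return 0.8000 is below 1).
Deviating from 17 to 0 saves 17 dollars but forfeits the deviator's share of the drop in the habitat fund: 3.2/4 × 17 = 13.60.
So the deviation gain is 17 − 13.60 = 3.40, and the fine must be at least 3.40 dollars to wipe it out.

3.40 dollars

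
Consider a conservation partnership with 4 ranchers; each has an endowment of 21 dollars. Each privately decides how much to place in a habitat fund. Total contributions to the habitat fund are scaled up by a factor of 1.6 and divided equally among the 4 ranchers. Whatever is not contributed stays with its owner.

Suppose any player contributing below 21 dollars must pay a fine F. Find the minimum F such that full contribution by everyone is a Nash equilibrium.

12.60 dollars

Given the others contribute fully, the best deviation is to contribute 0 (any partial contribution still incurs the fine and gives up units whose private return 0.4000 is below 1).
Deviating from 21 to 0 saves 21 dollars but forfeits the deviator's share of the drop in the habitat fund: 1.6/4 × 21 = 8.40.
So the deviation gain is 21 − 8.40 = 12.60, and the fine must be at least 12.60 dollars to wipe it out.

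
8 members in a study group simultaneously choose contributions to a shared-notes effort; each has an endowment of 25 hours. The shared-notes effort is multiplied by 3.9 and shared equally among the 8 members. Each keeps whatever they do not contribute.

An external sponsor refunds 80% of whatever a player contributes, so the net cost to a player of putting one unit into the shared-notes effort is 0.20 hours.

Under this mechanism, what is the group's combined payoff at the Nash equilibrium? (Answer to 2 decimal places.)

With the mechanism, a contributed unit returns (3.9/8) / 0.20 = 2.4375 per unit of net cost to the contributor — now above 1 — so contributing fully is weakly dominant for every player.
At the Nash equilibrium everyone contributes 25. Group total payoff = 8 × (25 × 0.80 + 3.9 × 25) = 940.00.

940.00 hours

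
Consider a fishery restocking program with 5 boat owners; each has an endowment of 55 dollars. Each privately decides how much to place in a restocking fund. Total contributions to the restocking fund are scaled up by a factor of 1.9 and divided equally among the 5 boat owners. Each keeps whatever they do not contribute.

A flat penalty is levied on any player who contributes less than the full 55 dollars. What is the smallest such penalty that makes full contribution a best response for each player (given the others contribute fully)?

Given the others contribute fully, the best deviation is to contribute 0 (any partial contribution still incurs the fine and gives up units whose private return 0.3800 is below 1).
Deviating from 55 to 0 saves 55 dollars but forfeits the deviator's share of the drop in the restocking fund: 1.9/5 × 55 = 20.90.
So the deviation gain is 55 − 20.90 = 34.10, and the fine must be at least 34.10 dollars to wipe it out.

34.10 dollars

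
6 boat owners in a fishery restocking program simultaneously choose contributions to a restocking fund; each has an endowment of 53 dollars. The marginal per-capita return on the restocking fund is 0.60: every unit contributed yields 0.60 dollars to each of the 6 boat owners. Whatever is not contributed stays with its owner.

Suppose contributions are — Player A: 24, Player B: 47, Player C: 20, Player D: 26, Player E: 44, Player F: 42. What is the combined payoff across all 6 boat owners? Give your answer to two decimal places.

Total contributed: 24 + 47 + 20 + 26 + 44 + 42 = 203; total kept: 6 × 53 − 203 = 115.
The restocking fund pays out 0.60 × 6 × 203 = 730.80 in aggregate.
Group total = 115 + 730.80 = 845.80.

845.80 dollars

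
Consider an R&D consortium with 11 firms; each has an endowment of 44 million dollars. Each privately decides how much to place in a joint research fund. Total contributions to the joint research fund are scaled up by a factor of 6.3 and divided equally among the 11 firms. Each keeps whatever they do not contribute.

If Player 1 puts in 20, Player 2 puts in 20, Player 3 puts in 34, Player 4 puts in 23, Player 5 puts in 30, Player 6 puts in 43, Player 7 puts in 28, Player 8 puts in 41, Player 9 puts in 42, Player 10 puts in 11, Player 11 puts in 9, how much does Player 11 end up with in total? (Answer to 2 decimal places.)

Total contributed: 20 + 20 + 34 + 23 + 30 + 43 + 28 + 41 + 42 + 11 + 9 = 301.
Each receives 6.3 × 301 / 11 = 172.39 from the joint research fund.
Player 11 keeps 44 − 9 = 35, so Player 11's payoff is 35 + 172.39 = 207.39.

207.39 million dollars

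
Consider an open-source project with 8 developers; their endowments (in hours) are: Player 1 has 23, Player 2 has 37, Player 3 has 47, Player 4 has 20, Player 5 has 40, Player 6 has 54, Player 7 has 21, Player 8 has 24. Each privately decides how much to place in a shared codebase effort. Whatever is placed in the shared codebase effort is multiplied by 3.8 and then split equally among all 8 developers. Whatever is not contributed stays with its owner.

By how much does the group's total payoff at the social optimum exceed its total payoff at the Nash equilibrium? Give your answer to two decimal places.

The private return per contributed unit is 3.8/8 = 0.4750 < 1 for every player regardless of endowment, so the Nash equilibrium is zero contribution and the group total is Σ E_j = 23 + 37 + 47 + 20 + 40 + 54 + 21 + 24 = 266.
Each contributed unit returns 3.800 to the group, so the social optimum is full contribution by everyone: group total = 3.800 × 266 = 1010.80.
Efficiency loss = (3.800 − 1) × 266 = 744.80.

744.80 hours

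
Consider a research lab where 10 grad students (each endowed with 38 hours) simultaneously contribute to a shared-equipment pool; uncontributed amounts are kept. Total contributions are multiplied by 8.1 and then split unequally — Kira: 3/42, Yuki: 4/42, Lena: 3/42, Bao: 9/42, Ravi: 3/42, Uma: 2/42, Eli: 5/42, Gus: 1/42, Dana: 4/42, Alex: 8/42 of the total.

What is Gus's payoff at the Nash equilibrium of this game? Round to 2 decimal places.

For player j, contributing a unit is worthwhile iff 8.1 × (j's share) ≥ 1, i.e. iff j's share is at least 0.1235.
Bao and Alex clear that bar, contributing 38 each; the remaining 8 contribute 0. Total contributed: 76.
Gus keeps 38 and receives 8.1 × 76 × 1/42 = 14.66 from the shared-equipment pool, for a payoff of 52.66.

52.66 hours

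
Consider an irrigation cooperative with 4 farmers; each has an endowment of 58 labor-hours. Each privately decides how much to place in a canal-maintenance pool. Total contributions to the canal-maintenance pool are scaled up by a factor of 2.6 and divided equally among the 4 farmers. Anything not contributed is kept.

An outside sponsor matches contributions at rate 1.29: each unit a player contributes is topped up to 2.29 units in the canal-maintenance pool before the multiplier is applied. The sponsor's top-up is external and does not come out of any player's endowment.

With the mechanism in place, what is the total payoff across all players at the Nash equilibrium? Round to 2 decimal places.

1381.33 labor-hours

With the mechanism, a contributed unit returns 2.6 × 2.29 / 4 = 1.4885 per unit of net cost to the contributor — now above 1 — so contributing fully is weakly dominant for every player.
So the Nash equilibrium is full contribution by all 4; the group earns 2.6 × 2.29 × 232 = 1381.33.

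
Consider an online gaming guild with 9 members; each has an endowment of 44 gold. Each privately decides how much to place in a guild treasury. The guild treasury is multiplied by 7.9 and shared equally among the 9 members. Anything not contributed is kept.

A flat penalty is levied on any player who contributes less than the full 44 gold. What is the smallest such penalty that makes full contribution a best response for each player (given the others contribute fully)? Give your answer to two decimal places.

Given the others contribute fully, the best deviation is to contribute 0 (any partial contribution still incurs the fine and gives up units whose private return 0.8778 is below 1).
Deviating from 44 to 0 saves 44 gold but forfeits the deviator's share of the drop in the guild treasury: 7.9/9 × 44 = 38.62.
So the deviation gain is 44 − 38.62 = 5.38, and the fine must be at least 5.38 gold to wipe it out.

5.38 gold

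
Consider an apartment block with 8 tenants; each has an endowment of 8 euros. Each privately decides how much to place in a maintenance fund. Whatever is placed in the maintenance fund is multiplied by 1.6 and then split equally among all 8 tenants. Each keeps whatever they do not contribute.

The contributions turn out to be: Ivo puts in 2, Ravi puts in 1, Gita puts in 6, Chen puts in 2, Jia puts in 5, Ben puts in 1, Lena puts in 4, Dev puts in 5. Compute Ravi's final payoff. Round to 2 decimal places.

12.20 euros

Total contributed: 2 + 1 + 6 + 2 + 5 + 1 + 4 + 5 = 26.
Each receives 1.6 × 26 / 8 = 5.20 from the maintenance fund.
Ravi keeps 8 − 1 = 7, so Ravi's payoff is 7 + 5.20 = 12.20.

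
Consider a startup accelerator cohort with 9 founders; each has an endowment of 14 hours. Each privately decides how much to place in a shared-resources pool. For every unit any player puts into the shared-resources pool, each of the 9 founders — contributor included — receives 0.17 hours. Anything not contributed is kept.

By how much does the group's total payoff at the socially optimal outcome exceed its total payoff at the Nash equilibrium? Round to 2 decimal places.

The private return per contributed unit is 0.17 < 1, so contributing 0 is dominant for every player. At the Nash equilibrium everyone keeps their 14, and the group total is 9 × 14 = 126.
Each contributed unit returns 1.530 to the group as a whole (0.17 to each of 9 players), which exceeds 1, so the social optimum is full contribution: group total = 1.530 × 126 = 192.78.
Efficiency loss = 192.78 − 126 = 66.78.

66.78 hours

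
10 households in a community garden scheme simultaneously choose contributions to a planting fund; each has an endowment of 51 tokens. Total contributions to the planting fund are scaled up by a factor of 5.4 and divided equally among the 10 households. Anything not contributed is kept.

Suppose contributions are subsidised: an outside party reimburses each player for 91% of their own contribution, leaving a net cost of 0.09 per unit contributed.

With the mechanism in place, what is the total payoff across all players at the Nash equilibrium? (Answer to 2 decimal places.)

3218.10 tokens

With the mechanism, a contributed unit returns (5.4/10) / 0.09 = 6.0000 per unit of net cost to the contributor — now above 1 — so contributing fully is weakly dominant for every player.
So the Nash equilibrium is full contribution by all 10; the group earns 10 × (51 × 0.91 + 5.4 × 51) = 3218.10.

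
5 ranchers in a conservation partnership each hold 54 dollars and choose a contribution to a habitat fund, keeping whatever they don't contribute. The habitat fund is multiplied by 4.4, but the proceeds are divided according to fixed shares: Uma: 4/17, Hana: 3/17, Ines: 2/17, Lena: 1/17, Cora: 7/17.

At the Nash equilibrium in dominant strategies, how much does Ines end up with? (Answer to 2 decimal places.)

109.91 dollars

For player j, contributing a unit is worthwhile iff 4.4 × (j's share) ≥ 1, i.e. iff j's share is at least 0.2273.
Uma and Cora are above the threshold, contributing 54 each; the remaining 3 contribute 0. Total contributed: 108.
Ines keeps 54 and receives 4.4 × 108 × 2/17 = 55.91 from the habitat fund, for a payoff of 109.91.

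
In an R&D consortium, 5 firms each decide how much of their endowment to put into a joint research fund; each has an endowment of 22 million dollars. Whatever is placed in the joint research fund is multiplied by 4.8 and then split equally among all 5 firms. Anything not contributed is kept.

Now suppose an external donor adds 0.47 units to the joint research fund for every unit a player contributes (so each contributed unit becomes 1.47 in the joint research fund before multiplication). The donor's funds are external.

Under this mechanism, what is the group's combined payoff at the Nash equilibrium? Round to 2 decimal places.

776.16 million dollars

The effective private return per unit is now 4.8 × 1.47 / 5 = 1.4112 > 1, so every player's dominant strategy flips to full contribution.
At the Nash equilibrium everyone contributes 22. Group total payoff = 4.8 × 1.47 × 110 = 776.16.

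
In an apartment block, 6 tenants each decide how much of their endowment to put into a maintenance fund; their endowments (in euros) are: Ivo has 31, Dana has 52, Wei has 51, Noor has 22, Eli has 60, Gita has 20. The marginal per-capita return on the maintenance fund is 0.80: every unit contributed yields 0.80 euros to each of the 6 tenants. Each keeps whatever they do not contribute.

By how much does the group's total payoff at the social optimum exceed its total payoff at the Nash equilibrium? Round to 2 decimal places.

896.80 euros

The private return per contributed unit is 0.80 < 1 for everyone, so the Nash equilibrium is zero contribution and the group total is Σ E_j = 31 + 52 + 51 + 22 + 60 + 20 = 236.
Each contributed unit returns 4.800 to the group, so the social optimum is full contribution by everyone: group total = 4.800 × 236 = 1132.80.
Efficiency loss = (4.800 − 1) × 236 = 896.80.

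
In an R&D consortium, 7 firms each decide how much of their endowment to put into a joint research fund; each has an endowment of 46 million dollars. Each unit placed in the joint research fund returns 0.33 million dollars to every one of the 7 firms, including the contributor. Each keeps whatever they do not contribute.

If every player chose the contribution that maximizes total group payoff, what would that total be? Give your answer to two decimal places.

Each contributed unit returns 2.310 to the group as a whole (0.33 to each of 7 players), which exceeds 1, so the social optimum is full contribution: group total = 2.310 × 322 = 743.82.

743.82 million dollars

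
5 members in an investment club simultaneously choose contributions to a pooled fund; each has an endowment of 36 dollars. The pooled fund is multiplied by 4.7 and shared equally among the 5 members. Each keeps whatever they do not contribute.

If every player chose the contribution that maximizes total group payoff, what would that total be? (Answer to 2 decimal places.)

Each contributed unit returns 4.700 to the group as a whole (0.9400 to each of 5 players), which exceeds 1, so the social optimum is full contribution: group total = 4.700 × 180 = 846.00.

846.00 dollars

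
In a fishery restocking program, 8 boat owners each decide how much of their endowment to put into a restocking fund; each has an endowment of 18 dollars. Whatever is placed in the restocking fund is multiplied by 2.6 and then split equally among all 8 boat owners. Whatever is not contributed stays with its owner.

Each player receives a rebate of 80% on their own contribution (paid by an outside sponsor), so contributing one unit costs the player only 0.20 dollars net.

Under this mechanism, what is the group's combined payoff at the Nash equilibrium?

489.60 dollars

The effective private return per unit is now (2.6/8) / 0.20 = 1.6250 > 1, so every player's dominant strategy flips to full contribution.
At the Nash equilibrium everyone contributes 18. Group total payoff = 8 × (18 × 0.80 + 2.6 × 18) = 489.60.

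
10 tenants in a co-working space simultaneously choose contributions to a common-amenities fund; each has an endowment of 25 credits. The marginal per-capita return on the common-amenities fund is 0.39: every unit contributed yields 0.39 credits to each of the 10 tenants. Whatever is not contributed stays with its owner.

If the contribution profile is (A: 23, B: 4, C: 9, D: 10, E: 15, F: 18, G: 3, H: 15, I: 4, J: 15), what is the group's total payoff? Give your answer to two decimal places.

Total contributed: 23 + 4 + 9 + 10 + 15 + 18 + 3 + 15 + 4 + 15 = 116; total kept: 10 × 25 − 116 = 134.
The common-amenities fund pays out 0.39 × 10 × 116 = 452.40 in aggregate.
Group total = 134 + 452.40 = 586.40.

586.40 credits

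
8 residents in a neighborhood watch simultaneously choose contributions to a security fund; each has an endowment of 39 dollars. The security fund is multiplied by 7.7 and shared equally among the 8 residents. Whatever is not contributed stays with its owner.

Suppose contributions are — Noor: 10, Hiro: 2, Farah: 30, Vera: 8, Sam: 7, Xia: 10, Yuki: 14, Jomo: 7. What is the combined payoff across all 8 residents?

Total contributed: 10 + 2 + 30 + 8 + 7 + 10 + 14 + 7 = 88; total kept: 8 × 39 − 88 = 224.
The security fund pays out 7.7 × 88 = 677.60 in aggregate.
Group total = 224 + 677.60 = 901.60.

901.60 dollars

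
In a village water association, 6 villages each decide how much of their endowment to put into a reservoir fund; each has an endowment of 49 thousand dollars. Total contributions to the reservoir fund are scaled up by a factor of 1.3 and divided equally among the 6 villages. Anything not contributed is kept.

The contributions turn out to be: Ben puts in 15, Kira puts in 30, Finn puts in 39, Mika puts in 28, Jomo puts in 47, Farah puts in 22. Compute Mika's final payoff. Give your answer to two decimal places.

60.22 thousand dollars

Total contributed: 15 + 30 + 39 + 28 + 47 + 22 = 181.
Each receives 1.3 × 181 / 6 = 39.22 from the reservoir fund.
Mika keeps 49 − 28 = 21, so Mika's payoff is 21 + 39.22 = 60.22.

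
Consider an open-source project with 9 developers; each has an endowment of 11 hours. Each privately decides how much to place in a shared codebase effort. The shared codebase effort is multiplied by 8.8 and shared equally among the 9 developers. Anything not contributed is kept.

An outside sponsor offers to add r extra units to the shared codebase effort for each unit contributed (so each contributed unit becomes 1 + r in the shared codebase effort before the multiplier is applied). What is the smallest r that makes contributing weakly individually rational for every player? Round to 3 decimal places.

0.023

With matching at rate r, one contributed unit becomes (1 + r) in the shared codebase effort and returns 8.8 × (1 + r) / 9 to the contributor.
Setting this equal to 1: 1 + r = 9/8.8 = 1.0227.
So the minimum matching rate is r = 1.0227 − 1 = 0.023.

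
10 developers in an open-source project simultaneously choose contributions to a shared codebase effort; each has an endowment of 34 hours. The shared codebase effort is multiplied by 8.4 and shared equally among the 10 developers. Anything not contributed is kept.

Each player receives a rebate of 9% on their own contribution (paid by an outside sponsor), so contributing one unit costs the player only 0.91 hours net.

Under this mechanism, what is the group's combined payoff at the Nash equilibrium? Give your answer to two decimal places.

Even with the mechanism, each unit contributed returns only (8.4/10) / 0.91 = 0.9231 per unit of net cost, so contributing nothing is still dominant.
At the Nash equilibrium no one contributes; group total payoff = 10 × 34 = 340.

340.00 hours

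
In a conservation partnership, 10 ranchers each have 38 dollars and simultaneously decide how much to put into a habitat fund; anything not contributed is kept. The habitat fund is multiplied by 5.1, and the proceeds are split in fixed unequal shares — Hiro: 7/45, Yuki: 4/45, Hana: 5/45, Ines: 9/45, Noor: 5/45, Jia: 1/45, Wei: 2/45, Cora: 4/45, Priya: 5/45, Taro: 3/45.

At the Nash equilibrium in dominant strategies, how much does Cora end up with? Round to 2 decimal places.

55.23 dollars

For player j, contributing a unit is worthwhile iff 5.1 × (j's share) ≥ 1, i.e. iff j's share is at least 0.1961.
Only Ines (9/45) clears that bar, contributing 38; the remaining 9 contribute 0. Total contributed: 38.
Cora keeps 38 and receives 5.1 × 38 × 4/45 = 17.23 from the habitat fund, for a payoff of 55.23.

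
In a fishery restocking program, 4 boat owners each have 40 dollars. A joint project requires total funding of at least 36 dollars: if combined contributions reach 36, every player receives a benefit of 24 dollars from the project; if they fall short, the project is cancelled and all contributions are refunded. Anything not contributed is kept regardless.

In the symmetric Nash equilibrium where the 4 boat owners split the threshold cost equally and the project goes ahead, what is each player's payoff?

55 dollars

Equal share of the threshold: 36/4 = 9.
At this profile no one gains by cutting their contribution: any cut drops the total below 36, the project is cancelled, contributions are refunded, and the deviator ends with 40, which is less than 40 − 9 + 24 = 55. Contributing more than 9 just wastes the excess. So contributing exactly 9 is a best response.
Each player's payoff: 40 − 9 + 24 = 55.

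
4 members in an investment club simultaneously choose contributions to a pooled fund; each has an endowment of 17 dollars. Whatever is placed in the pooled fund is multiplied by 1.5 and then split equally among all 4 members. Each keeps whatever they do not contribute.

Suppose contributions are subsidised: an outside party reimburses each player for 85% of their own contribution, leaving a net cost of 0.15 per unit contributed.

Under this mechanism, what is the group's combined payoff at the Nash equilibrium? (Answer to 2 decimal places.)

Under the mechanism each unit contributed yields (1.5/4) / 0.15 = 2.5000 back to its contributor per unit of net cost, which exceeds 1, making full contribution the dominant choice for everyone.
So the Nash equilibrium is full contribution by all 4; the group earns 4 × (17 × 0.85 + 1.5 × 17) = 159.80.

159.80 dollars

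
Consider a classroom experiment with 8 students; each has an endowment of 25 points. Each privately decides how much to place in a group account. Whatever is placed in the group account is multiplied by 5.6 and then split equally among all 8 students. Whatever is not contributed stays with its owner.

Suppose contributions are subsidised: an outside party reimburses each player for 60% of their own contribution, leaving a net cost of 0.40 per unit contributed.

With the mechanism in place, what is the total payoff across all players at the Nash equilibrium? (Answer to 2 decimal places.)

1240.00 points

Under the mechanism each unit contributed yields (5.6/8) / 0.40 = 1.7500 back to its contributor per unit of net cost, which exceeds 1, making full contribution the dominant choice for everyone.
At the Nash equilibrium everyone contributes 25. Group total payoff = 8 × (25 × 0.60 + 5.6 × 25) = 1240.00.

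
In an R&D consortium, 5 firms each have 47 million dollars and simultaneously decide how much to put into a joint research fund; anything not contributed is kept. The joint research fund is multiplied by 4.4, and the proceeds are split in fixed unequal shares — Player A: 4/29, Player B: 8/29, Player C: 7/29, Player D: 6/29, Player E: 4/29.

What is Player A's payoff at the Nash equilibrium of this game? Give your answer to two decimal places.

A player with share s gets back 4.4·s per unit contributed, so full contribution is dominant for anyone with s > 1/4.4 = 0.2273 and zero contribution is dominant for anyone below.
Player B and Player C clear that bar, contributing 47 each; the remaining 3 contribute 0. Total contributed: 94.
Player A keeps 47 and receives 4.4 × 94 × 4/29 = 57.05 from the joint research fund, for a payoff of 104.05.

104.05 million dollars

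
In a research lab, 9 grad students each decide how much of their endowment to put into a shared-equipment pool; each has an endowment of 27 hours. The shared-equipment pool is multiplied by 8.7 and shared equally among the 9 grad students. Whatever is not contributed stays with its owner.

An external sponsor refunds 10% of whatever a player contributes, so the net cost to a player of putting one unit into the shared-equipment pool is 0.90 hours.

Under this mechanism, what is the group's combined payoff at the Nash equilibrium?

With the mechanism, a contributed unit returns (8.7/9) / 0.90 = 1.0741 per unit of net cost to the contributor — now above 1 — so contributing fully is weakly dominant for every player.
At the Nash equilibrium everyone contributes 27. Group total payoff = 9 × (27 × 0.10 + 8.7 × 27) = 2138.40.

2138.40 hours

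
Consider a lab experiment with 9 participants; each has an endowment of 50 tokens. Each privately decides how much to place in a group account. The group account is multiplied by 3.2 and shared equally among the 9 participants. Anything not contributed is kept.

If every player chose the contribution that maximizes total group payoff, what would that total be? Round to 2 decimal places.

1440.00 tokens

Each contributed unit returns 3.200 to the group as a whole (0.3556 to each of 9 players), which exceeds 1, so the social optimum is full contribution: group total = 3.200 × 450 = 1440.00.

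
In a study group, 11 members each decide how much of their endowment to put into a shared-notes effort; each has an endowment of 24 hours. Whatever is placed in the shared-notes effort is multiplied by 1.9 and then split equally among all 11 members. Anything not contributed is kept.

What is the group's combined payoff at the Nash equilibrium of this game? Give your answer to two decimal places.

Each contributed unit returns 1.9/11 = 0.1727 to its contributor — below 1 — so contributing 0 is dominant for every player. At the Nash equilibrium everyone keeps their 24, and the group total is 11 × 24 = 264.

264.00 hours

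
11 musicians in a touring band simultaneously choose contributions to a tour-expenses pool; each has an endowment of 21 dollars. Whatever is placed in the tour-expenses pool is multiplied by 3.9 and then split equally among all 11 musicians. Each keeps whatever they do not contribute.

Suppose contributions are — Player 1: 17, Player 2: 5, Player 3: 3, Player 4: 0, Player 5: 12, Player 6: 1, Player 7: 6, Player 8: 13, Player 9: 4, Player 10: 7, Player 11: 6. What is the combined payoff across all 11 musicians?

Total contributed: 17 + 5 + 3 + 0 + 12 + 1 + 6 + 13 + 4 + 7 + 6 = 74; total kept: 11 × 21 − 74 = 157.
The tour-expenses pool pays out 3.9 × 74 = 288.60 in aggregate.
Group total = 157 + 288.60 = 445.60.

445.60 dollars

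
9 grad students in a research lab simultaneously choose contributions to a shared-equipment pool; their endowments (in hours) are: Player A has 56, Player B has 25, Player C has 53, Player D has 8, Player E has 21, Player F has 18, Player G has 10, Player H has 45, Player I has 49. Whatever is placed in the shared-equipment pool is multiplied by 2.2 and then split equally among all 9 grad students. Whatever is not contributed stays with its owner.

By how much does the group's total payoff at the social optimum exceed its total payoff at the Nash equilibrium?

The private return per contributed unit is 2.2/9 = 0.2444 < 1 for every player regardless of endowment, so the Nash equilibrium is zero contribution and the group total is Σ E_j = 56 + 25 + 53 + 8 + 21 + 18 + 10 + 45 + 49 = 285.
Each contributed unit returns 2.200 to the group, so the social optimum is full contribution by everyone: group total = 2.200 × 285 = 627.00.
Efficiency loss = (2.200 − 1) × 285 = 342.00.

342.00 hours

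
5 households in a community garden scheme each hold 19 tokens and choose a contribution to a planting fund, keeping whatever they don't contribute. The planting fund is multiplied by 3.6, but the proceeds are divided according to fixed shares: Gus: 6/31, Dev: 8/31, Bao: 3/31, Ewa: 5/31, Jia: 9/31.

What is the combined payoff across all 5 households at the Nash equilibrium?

144.40 tokens

A player with share s gets back 3.6·s per unit contributed, so full contribution is dominant for anyone with s > 1/3.6 = 0.2778 and zero contribution is dominant for anyone below.
Jia alone (share 9/31) is above the threshold, contributing 19; the remaining 4 contribute 0. Total contributed: 19.
The planting fund pays out 3.6 × 19 = 68.40 in total (split across the unequal shares, but the aggregate is all that matters for the group sum).
The 4 free-riders keep 19 each, adding 76. Group total = 76 + 68.40 = 144.40.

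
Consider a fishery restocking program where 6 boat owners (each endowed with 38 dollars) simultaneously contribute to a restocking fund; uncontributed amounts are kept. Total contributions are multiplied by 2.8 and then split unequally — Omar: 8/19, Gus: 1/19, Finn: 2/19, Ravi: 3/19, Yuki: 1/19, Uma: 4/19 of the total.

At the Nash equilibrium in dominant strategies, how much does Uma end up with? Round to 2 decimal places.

60.40 dollars

A player with share s gets back 2.8·s per unit contributed, so full contribution is dominant for anyone with s > 1/2.8 = 0.3571 and zero contribution is dominant for anyone below.
The only share above 0.3571 is Omar's 8/19, contributing 38; the remaining 5 contribute 0. Total contributed: 38.
Uma keeps 38 and receives 2.8 × 38 × 4/19 = 22.40 from the restocking fund, for a payoff of 60.40.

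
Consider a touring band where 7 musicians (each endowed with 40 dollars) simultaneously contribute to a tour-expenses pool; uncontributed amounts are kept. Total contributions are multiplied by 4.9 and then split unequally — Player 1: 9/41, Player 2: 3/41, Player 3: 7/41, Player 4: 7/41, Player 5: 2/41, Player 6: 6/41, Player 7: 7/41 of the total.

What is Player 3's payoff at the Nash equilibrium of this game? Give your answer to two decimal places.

73.46 dollars

A player with share s gets back 4.9·s per unit contributed, so full contribution is dominant for anyone with s > 1/4.9 = 0.2041 and zero contribution is dominant for anyone below.
The only share above 0.2041 is Player 1's 9/41, contributing 40; the remaining 6 contribute 0. Total contributed: 40.
Player 3 keeps 40 and receives 4.9 × 40 × 7/41 = 33.46 from the tour-expenses pool, for a payoff of 73.46.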